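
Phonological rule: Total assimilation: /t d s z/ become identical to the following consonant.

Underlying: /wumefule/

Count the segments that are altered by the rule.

No segment meets the rule's conditions.

0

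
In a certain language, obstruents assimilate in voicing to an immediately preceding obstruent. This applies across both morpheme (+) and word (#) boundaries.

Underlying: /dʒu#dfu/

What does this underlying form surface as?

[dʒu#dvu]

/f/ after /d/ (voiced) → [v]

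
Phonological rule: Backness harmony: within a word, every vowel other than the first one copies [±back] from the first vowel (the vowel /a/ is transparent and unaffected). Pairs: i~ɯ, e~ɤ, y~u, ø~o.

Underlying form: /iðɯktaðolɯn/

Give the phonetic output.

[iðiktaðølin]

/ɯ/ harmonizes with /i/ ([-back]) → [i]
/o/ harmonizes with /i/ ([-back]) → [ø]
/ɯ/ harmonizes with /i/ ([-back]) → [i]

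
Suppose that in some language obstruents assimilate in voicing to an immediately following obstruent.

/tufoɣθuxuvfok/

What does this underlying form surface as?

[tufoxθuxuffok]

/ɣ/ before /θ/ (voiceless) → [x]
/v/ before /f/ (voiceless) → [f]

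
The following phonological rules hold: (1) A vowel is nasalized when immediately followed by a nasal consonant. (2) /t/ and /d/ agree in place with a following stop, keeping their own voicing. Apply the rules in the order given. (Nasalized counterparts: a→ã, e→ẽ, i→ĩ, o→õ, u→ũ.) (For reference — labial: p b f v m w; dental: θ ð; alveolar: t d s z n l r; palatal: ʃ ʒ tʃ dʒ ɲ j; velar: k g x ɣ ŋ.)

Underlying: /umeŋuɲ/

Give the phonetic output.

[ũmẽŋũɲ]

Rule 1: /u/ before nasal /m/ → [ũ]
Rule 1: /e/ before nasal /ŋ/ → [ẽ]
Rule 1: /u/ before nasal /ɲ/ → [ũ]
After rule 1: ũmẽŋũɲ
Rule 2: no segment meets the rule's conditions; no change.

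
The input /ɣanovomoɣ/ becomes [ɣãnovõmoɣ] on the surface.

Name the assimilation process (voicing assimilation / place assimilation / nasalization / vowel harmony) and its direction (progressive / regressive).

nasalization, regressive

/a/→[ã] /o/→[õ].
Each target copies a feature from the following segment, so the direction is regressive.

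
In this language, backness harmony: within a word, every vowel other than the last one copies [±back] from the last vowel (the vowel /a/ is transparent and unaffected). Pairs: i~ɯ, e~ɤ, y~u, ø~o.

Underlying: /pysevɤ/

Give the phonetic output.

[pusɤvɤ]

/y/ harmonizes with /ɤ/ ([+back]) → [u]
/e/ harmonizes with /ɤ/ ([+back]) → [ɤ]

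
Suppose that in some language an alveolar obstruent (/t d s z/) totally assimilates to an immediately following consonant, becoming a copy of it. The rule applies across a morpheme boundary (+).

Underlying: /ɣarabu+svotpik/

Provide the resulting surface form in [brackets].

[ɣarabu+vvoppik]

/s/ before /v/ → [v] (total assimilation)
/t/ before /p/ → [p] (total assimilation)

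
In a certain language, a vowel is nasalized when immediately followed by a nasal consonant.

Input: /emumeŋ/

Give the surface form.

/e/ before nasal /m/ → [ẽ]
/u/ before nasal /m/ → [ũ]
/e/ before nasal /ŋ/ → [ẽ]

[ẽmũmẽŋ]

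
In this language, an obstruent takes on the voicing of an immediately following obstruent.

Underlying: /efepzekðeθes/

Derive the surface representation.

[efebzegðeθes]

/p/ before /z/ (voiced) → [b]
/k/ before /ð/ (voiced) → [g]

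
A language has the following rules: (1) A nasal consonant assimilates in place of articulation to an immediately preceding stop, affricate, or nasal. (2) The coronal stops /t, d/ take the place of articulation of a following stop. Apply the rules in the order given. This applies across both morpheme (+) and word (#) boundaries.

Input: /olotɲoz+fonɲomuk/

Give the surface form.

[olotnoz+fonnomuk]

Rule 1: /ɲ/ after /t/ (alveolar) → [n]
Rule 1: /ɲ/ after /n/ (alveolar) → [n]
After rule 1: olotnoz+fonnomuk
Rule 2: no segment meets the rule's conditions; no change.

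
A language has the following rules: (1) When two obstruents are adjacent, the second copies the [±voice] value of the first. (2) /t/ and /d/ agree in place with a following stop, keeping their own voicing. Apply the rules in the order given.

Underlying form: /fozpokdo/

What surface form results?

[fozbokto]

Rule 1: /p/ after /z/ (voiced) → [b]
Rule 1: /d/ after /k/ (voiceless) → [t]
After rule 1: fozbokto
Rule 2: no segment meets the rule's conditions; no change.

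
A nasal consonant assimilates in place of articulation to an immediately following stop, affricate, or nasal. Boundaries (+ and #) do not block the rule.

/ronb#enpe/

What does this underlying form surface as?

/n/ before /b/ (labial) → [m]
/n/ before /p/ (labial) → [m]

[romb#empe]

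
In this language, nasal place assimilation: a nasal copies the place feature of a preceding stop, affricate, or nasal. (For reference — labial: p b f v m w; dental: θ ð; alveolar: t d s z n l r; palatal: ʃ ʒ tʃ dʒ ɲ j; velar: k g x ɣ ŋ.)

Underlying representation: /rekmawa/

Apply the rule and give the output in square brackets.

/m/ after /k/ (velar) → [ŋ]

[rekŋawa]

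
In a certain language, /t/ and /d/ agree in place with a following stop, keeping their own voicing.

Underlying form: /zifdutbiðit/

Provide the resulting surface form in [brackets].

[zifdupbiðit]

/t/ before /b/ (labial) → [p]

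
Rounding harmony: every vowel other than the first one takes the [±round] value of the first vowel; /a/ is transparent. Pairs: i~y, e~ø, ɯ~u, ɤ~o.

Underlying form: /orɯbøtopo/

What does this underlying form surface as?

/ɯ/ harmonizes with /o/ ([+round]) → [u]

[orubøtopo]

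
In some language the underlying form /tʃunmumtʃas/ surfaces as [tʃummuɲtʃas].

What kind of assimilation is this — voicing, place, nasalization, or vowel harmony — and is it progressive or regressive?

place assimilation, regressive

/n/→[m] /m/→[ɲ].
Each target copies a feature from the following segment, so the direction is regressive.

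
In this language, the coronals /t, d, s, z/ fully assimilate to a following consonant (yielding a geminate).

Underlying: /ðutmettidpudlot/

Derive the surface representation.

/t/ before /m/ → [m] (total assimilation)
/d/ before /p/ → [p] (total assimilation)
/d/ before /l/ → [l] (total assimilation)

[ðummettippullot]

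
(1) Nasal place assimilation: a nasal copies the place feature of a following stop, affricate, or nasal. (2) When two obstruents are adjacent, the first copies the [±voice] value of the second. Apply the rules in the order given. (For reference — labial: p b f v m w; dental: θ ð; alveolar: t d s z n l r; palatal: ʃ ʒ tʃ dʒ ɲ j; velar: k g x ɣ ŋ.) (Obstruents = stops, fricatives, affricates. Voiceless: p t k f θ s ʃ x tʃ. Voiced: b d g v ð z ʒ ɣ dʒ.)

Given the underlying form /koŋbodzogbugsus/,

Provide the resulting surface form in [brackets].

Rule 1: /ŋ/ before /b/ (labial) → [m]
After rule 1: kombodzogbugsus
Rule 2: /g/ before /s/ (voiceless) → [k]

[kombodzogbuksus]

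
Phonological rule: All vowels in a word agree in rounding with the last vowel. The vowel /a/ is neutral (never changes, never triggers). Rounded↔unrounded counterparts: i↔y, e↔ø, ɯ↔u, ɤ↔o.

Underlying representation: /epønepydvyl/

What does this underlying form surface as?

[øpønøpydvyl]

/e/ harmonizes with /y/ ([+round]) → [ø]
/e/ harmonizes with /y/ ([+round]) → [ø]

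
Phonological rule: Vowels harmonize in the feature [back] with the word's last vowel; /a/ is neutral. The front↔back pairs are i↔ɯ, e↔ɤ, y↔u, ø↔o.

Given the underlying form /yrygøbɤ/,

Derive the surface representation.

/y/ harmonizes with /ɤ/ ([+back]) → [u]
/y/ harmonizes with /ɤ/ ([+back]) → [u]
/ø/ harmonizes with /ɤ/ ([+back]) → [o]

[urugobɤ]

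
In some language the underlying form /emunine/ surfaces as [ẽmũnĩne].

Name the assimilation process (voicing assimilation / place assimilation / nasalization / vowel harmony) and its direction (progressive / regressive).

/e/→[ẽ] /u/→[ũ] /i/→[ĩ].
Each target copies a feature from the following segment, so the direction is regressive.

nasalization, regressive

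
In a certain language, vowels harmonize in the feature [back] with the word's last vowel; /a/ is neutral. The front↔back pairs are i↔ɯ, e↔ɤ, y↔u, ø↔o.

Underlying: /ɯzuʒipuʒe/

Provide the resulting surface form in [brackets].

[izyʒipyʒe]

/ɯ/ harmonizes with /e/ ([-back]) → [i]
/u/ harmonizes with /e/ ([-back]) → [y]
/u/ harmonizes with /e/ ([-back]) → [y]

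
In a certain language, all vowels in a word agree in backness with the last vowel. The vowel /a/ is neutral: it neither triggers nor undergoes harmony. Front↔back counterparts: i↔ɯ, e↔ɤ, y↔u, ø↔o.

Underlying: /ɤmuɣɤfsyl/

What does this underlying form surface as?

[emyɣefsyl]

/ɤ/ harmonizes with /y/ ([-back]) → [e]
/u/ harmonizes with /y/ ([-back]) → [y]
/ɤ/ harmonizes with /y/ ([-back]) → [e]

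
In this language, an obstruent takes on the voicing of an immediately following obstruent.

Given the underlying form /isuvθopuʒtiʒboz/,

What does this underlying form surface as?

/v/ before /θ/ (voiceless) → [f]
/ʒ/ before /t/ (voiceless) → [ʃ]

[isufθopuʃtiʒboz]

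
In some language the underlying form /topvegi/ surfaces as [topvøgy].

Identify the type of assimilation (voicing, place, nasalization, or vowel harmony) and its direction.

vowel harmony, progressive

/e/→[ø] /i/→[y].
Vowels agree with the first vowel, so the harmony is progressive.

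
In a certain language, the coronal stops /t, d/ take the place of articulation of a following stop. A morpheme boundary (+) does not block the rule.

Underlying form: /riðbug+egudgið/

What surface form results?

/d/ before /g/ (velar) → [g]

[riðbug+eguggið]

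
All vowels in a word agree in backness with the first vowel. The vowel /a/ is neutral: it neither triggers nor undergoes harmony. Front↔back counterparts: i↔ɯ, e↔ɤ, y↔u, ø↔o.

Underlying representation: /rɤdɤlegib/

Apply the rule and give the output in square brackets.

/e/ harmonizes with /ɤ/ ([+back]) → [ɤ]
/i/ harmonizes with /ɤ/ ([+back]) → [ɯ]

[rɤdɤlɤgɯb]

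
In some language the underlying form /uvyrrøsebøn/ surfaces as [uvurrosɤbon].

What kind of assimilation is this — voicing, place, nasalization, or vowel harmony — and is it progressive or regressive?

/y/→[u] /ø/→[o] /e/→[ɤ] /ø/→[o].
Vowels agree with the first vowel, so the harmony is progressive.

vowel harmony, progressive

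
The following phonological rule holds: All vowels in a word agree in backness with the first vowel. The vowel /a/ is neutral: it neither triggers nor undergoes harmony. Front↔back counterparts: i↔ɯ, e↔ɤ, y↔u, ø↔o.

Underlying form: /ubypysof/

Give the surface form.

/y/ harmonizes with /u/ ([+back]) → [u]
/y/ harmonizes with /u/ ([+back]) → [u]

[ubupusof]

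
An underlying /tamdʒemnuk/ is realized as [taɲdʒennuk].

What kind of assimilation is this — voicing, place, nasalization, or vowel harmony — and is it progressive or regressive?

place assimilation, regressive

/m/→[ɲ] /m/→[n].
Each target copies a feature from the following segment, so the direction is regressive.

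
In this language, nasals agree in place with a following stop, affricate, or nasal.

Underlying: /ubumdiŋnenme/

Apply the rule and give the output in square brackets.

/m/ before /d/ (alveolar) → [n]
/ŋ/ before /n/ (alveolar) → [n]
/n/ before /m/ (labial) → [m]

[ubundinnemme]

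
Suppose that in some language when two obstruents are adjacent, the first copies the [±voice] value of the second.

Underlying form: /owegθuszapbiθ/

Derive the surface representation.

[owekθuzzabbiθ]

/g/ before /θ/ (voiceless) → [k]
/s/ before /z/ (voiced) → [z]
/p/ before /b/ (voiced) → [b]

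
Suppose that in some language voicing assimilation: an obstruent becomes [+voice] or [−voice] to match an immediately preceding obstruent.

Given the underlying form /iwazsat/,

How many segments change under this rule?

1

/s/ after /z/ (voiced) → [z]
1 segment changes.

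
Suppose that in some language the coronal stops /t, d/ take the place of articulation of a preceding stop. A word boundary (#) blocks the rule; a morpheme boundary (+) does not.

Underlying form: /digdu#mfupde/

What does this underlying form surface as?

[diggu#mfupbe]

/d/ after /g/ (velar) → [g]
/d/ after /p/ (labial) → [b]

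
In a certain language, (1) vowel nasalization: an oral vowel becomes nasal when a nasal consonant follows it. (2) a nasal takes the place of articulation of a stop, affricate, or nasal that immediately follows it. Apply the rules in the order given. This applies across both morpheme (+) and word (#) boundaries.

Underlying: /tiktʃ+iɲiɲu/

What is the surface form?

Rule 1: /i/ before nasal /ɲ/ → [ĩ]
Rule 1: /i/ before nasal /ɲ/ → [ĩ]
After rule 1: tiktʃ+ĩɲĩɲu
Rule 2: no segment meets the rule's conditions; no change.

[tiktʃ+ĩɲĩɲu]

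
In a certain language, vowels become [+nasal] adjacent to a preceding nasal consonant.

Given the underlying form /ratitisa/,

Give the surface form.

[ratitisa]

no segment meets the rule's conditions; no change.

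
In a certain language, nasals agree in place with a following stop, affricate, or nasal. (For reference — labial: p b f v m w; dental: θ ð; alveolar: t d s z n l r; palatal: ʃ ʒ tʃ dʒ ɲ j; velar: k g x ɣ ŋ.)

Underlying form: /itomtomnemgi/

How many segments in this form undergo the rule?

/m/ before /t/ (alveolar) → [n]
/m/ before /n/ (alveolar) → [n]
/m/ before /g/ (velar) → [ŋ]
3 segments change.

3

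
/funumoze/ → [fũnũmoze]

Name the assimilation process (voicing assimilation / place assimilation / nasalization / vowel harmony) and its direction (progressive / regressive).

nasalization, regressive

/u/→[ũ] /u/→[ũ].
Each target copies a feature from the following segment, so the direction is regressive.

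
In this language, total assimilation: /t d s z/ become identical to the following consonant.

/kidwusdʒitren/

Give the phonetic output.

/d/ before /w/ → [w] (total assimilation)
/s/ before /dʒ/ → [dʒ] (total assimilation)
/t/ before /r/ → [r] (total assimilation)

[kiwwudʒdʒirren]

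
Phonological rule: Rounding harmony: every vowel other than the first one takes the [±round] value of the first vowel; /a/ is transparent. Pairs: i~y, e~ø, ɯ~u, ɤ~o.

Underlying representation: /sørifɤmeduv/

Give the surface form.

[søryfomøduv]

/i/ harmonizes with /ø/ ([+round]) → [y]
/ɤ/ harmonizes with /ø/ ([+round]) → [o]
/e/ harmonizes with /ø/ ([+round]) → [ø]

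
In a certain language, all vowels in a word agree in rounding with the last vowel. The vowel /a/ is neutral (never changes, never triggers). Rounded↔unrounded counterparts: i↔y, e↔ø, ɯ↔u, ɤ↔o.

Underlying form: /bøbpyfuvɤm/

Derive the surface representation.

[bebpifɯvɤm]

/ø/ harmonizes with /ɤ/ ([-round]) → [e]
/y/ harmonizes with /ɤ/ ([-round]) → [i]
/u/ harmonizes with /ɤ/ ([-round]) → [ɯ]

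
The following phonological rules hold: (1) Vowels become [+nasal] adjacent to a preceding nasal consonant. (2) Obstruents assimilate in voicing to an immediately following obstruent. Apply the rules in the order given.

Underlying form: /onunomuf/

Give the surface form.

Rule 1: /u/ after nasal /n/ → [ũ]
Rule 1: /o/ after nasal /n/ → [õ]
Rule 1: /u/ after nasal /m/ → [ũ]
After rule 1: onũnõmũf
Rule 2: no segment meets the rule's conditions; no change.

[onũnõmũf]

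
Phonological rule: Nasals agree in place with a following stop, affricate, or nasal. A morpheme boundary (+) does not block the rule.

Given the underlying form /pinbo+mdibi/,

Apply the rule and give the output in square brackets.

[pimbo+ndibi]

/n/ before /b/ (labial) → [m]
/m/ before /d/ (alveolar) → [n]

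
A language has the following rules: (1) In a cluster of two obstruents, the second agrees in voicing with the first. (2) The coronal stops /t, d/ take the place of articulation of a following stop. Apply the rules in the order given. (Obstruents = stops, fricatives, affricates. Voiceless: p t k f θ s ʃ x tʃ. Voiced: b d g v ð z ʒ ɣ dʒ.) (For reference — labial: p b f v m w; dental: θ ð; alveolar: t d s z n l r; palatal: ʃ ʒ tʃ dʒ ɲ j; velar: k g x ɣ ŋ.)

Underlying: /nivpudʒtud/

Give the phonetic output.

[nivbudʒdud]

Rule 1: /p/ after /v/ (voiced) → [b]
Rule 1: /t/ after /dʒ/ (voiced) → [d]
After rule 1: nivbudʒdud
Rule 2: no segment meets the rule's conditions; no change.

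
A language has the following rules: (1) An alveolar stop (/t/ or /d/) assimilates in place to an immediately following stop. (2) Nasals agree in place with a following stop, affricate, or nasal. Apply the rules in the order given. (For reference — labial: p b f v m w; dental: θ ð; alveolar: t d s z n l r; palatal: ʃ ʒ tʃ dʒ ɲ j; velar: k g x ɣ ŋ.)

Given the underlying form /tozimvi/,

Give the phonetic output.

[tozimvi]

Rule 1: no segment meets the rule's conditions; no change.
After rule 1: tozimvi
Rule 2: no segment meets the rule's conditions; no change.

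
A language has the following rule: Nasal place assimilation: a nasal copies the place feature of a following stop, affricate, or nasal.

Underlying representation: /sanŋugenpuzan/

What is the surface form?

[saŋŋugempuzan]

/n/ before /ŋ/ (velar) → [ŋ]
/n/ before /p/ (labial) → [m]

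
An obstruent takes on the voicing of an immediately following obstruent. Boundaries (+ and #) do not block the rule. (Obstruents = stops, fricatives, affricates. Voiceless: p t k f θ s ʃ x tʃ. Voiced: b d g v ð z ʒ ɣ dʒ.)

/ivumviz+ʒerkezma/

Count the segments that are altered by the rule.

No segment meets the rule's conditions.

0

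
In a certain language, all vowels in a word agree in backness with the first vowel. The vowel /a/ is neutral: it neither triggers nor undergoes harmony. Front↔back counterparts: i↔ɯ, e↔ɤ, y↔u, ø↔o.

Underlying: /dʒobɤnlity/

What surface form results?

/i/ harmonizes with /o/ ([+back]) → [ɯ]
/y/ harmonizes with /o/ ([+back]) → [u]

[dʒobɤnlɯtu]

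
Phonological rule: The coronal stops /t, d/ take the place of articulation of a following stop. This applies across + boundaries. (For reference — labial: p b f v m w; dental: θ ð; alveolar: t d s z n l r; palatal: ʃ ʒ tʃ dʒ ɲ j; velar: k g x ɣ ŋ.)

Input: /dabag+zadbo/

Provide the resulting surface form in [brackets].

[dabag+zabbo]

/d/ before /b/ (labial) → [b]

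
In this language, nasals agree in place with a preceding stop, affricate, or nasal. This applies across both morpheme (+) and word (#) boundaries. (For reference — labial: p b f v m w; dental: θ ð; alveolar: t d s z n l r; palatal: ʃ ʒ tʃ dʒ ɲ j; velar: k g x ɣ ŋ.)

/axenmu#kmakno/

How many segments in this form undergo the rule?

/m/ after /n/ (alveolar) → [n]
/m/ after /k/ (velar) → [ŋ]
/n/ after /k/ (velar) → [ŋ]
3 segments change.

3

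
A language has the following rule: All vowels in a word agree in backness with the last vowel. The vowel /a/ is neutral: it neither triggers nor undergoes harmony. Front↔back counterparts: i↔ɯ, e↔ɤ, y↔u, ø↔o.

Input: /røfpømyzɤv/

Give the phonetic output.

[rofpomuzɤv]

/ø/ harmonizes with /ɤ/ ([+back]) → [o]
/ø/ harmonizes with /ɤ/ ([+back]) → [o]
/y/ harmonizes with /ɤ/ ([+back]) → [u]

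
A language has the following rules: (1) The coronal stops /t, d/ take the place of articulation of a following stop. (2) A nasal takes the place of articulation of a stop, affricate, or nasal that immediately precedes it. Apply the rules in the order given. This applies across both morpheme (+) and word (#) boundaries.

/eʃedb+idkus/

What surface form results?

Rule 1: /d/ before /b/ (labial) → [b]
Rule 1: /d/ before /k/ (velar) → [g]
After rule 1: eʃebb+igkus
Rule 2: no segment meets the rule's conditions; no change.

[eʃebb+igkus]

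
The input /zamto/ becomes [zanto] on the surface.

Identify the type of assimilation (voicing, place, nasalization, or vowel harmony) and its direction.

/m/→[n].
Each target copies a feature from the following segment, so the direction is regressive.

place assimilation, regressive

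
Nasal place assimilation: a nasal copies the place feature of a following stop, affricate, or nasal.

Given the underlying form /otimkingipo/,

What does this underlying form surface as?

[otiŋkiŋgipo]

/m/ before /k/ (velar) → [ŋ]
/n/ before /g/ (velar) → [ŋ]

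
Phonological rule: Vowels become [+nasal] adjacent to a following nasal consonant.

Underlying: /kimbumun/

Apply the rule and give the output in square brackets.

[kĩmbũmũn]

/i/ before nasal /m/ → [ĩ]
/u/ before nasal /m/ → [ũ]
/u/ before nasal /n/ → [ũ]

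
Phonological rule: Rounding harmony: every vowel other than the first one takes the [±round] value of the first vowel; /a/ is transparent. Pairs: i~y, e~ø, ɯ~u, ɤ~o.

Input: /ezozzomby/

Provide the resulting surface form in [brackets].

[ezɤzzɤmbi]

/o/ harmonizes with /e/ ([-round]) → [ɤ]
/o/ harmonizes with /e/ ([-round]) → [ɤ]
/y/ harmonizes with /e/ ([-round]) → [i]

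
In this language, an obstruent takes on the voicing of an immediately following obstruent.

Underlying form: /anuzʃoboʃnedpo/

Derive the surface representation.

[anusʃoboʃnetpo]

/z/ before /ʃ/ (voiceless) → [s]
/d/ before /p/ (voiceless) → [t]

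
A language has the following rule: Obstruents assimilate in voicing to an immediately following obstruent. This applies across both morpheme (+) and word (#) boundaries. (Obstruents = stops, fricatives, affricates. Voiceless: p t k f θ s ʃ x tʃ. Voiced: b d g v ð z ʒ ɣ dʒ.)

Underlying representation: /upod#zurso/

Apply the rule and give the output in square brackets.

[upod#zurso]

no segment meets the rule's conditions; no change.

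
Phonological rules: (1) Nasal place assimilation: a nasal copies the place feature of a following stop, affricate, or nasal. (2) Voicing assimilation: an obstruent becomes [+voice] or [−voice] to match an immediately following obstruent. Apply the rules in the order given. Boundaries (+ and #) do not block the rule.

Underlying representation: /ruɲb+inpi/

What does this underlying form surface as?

Rule 1: /ɲ/ before /b/ (labial) → [m]
Rule 1: /n/ before /p/ (labial) → [m]
After rule 1: rumb+impi
Rule 2: no segment meets the rule's conditions; no change.

[rumb+impi]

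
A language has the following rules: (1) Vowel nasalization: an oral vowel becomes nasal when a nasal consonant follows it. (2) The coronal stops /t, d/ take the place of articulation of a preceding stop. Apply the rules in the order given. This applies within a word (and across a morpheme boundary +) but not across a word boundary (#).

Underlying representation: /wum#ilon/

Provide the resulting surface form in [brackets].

Rule 1: /u/ before nasal /m/ → [ũ]
Rule 1: /o/ before nasal /n/ → [õ]
After rule 1: wũm#ilõn
Rule 2: no segment meets the rule's conditions; no change.

[wũm#ilõn]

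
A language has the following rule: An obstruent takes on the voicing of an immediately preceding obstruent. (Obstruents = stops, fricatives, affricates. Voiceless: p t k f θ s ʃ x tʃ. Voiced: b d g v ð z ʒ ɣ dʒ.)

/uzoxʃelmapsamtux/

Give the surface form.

[uzoxʃelmapsamtux]

no segment meets the rule's conditions; no change.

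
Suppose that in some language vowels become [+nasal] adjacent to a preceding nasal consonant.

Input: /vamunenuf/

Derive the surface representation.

/u/ after nasal /m/ → [ũ]
/e/ after nasal /n/ → [ẽ]
/u/ after nasal /n/ → [ũ]

[vamũnẽnũf]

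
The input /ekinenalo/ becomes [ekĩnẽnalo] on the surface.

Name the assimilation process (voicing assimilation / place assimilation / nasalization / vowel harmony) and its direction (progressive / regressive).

/i/→[ĩ] /e/→[ẽ].
Each target copies a feature from the following segment, so the direction is regressive.

nasalization, regressive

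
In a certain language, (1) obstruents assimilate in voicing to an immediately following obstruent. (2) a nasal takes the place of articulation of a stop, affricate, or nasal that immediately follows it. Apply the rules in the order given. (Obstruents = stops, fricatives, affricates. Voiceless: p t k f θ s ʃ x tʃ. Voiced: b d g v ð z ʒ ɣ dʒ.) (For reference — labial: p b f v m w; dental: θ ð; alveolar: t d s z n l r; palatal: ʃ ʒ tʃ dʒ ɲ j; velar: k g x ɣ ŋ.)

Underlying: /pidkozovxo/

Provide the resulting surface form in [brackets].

[pitkozofxo]

Rule 1: /d/ before /k/ (voiceless) → [t]
Rule 1: /v/ before /x/ (voiceless) → [f]
After rule 1: pitkozofxo
Rule 2: no segment meets the rule's conditions; no change.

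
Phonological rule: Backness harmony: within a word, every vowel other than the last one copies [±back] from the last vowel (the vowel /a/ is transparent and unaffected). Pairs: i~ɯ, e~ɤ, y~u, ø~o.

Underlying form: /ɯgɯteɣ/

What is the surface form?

/ɯ/ harmonizes with /e/ ([-back]) → [i]
/ɯ/ harmonizes with /e/ ([-back]) → [i]

[igiteɣ]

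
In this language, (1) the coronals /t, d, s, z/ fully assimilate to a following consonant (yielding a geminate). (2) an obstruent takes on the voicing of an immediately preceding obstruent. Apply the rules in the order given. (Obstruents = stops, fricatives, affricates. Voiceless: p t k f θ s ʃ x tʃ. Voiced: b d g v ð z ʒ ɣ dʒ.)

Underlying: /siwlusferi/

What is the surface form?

Rule 1: /s/ before /f/ → [f] (total assimilation)
After rule 1: siwlufferi
Rule 2: no segment meets the rule's conditions; no change.

[siwlufferi]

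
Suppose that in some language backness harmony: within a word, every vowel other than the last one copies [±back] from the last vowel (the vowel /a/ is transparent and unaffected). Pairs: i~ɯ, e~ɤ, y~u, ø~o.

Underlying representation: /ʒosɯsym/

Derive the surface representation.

[ʒøsisym]

/o/ harmonizes with /y/ ([-back]) → [ø]
/ɯ/ harmonizes with /y/ ([-back]) → [i]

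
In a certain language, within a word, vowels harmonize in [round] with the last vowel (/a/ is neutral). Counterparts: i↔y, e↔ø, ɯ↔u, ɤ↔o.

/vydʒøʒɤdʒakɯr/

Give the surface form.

/y/ harmonizes with /ɯ/ ([-round]) → [i]
/ø/ harmonizes with /ɯ/ ([-round]) → [e]

[vidʒeʒɤdʒakɯr]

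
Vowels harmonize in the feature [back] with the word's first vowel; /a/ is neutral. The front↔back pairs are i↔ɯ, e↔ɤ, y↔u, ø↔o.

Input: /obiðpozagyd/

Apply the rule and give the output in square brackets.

[obɯðpozagud]

/i/ harmonizes with /o/ ([+back]) → [ɯ]
/y/ harmonizes with /o/ ([+back]) → [u]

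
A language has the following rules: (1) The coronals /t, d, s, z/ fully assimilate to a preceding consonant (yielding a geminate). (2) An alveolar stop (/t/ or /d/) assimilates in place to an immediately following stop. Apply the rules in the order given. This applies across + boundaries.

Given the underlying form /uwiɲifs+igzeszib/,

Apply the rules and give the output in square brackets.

Rule 1: /s/ after /f/ → [f] (total assimilation)
Rule 1: /z/ after /g/ → [g] (total assimilation)
Rule 1: /z/ after /s/ → [s] (total assimilation)
After rule 1: uwiɲiff+iggessib
Rule 2: no segment meets the rule's conditions; no change.

[uwiɲiff+iggessib]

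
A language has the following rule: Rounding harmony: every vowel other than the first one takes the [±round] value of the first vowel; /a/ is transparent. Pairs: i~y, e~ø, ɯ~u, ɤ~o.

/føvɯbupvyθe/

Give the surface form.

[føvubupvyθø]

/ɯ/ harmonizes with /ø/ ([+round]) → [u]
/e/ harmonizes with /ø/ ([+round]) → [ø]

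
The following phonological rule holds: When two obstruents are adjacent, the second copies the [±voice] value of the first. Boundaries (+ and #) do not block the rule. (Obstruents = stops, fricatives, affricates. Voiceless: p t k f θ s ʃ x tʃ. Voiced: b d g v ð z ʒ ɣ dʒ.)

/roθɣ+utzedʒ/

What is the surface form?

/ɣ/ after /θ/ (voiceless) → [x]
/z/ after /t/ (voiceless) → [s]

[roθx+utsedʒ]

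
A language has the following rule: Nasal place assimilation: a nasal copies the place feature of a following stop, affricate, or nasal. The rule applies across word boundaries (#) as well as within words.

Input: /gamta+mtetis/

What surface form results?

[ganta+ntetis]

/m/ before /t/ (alveolar) → [n]
/m/ before /t/ (alveolar) → [n]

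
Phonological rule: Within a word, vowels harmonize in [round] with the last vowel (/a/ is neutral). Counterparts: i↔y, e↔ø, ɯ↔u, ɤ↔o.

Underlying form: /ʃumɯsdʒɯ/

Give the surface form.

/u/ harmonizes with /ɯ/ ([-round]) → [ɯ]

[ʃɯmɯsdʒɯ]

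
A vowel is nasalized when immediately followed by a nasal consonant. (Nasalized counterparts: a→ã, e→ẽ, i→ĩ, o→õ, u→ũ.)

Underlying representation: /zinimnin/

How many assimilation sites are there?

3

/i/ before nasal /n/ → [ĩ]
/i/ before nasal /m/ → [ĩ]
/i/ before nasal /n/ → [ĩ]
3 segments change.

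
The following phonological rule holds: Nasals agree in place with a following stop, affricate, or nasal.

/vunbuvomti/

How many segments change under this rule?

2

/n/ before /b/ (labial) → [m]
/m/ before /t/ (alveolar) → [n]
2 segments change.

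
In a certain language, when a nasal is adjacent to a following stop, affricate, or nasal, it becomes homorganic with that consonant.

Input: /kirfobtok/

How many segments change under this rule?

No segment meets the rule's conditions.

0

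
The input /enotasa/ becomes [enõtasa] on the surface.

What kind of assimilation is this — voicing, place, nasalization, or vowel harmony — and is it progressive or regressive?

nasalization, progressive

/o/→[õ].
Each target copies a feature from the preceding segment, so the direction is progressive.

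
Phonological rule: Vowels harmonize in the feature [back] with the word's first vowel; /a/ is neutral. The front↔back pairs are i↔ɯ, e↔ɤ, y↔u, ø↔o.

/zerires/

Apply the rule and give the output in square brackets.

no segment meets the rule's conditions; no change.

[zerires]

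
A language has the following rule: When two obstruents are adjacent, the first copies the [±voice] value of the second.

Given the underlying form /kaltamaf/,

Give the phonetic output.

no segment meets the rule's conditions; no change.

[kaltamaf]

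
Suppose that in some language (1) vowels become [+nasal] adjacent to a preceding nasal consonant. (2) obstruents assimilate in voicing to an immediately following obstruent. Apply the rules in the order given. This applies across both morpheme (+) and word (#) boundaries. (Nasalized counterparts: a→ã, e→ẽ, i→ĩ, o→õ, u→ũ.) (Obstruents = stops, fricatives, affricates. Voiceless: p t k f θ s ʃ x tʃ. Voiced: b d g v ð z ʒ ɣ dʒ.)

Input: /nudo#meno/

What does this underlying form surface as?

Rule 1: /u/ after nasal /n/ → [ũ]
Rule 1: /e/ after nasal /m/ → [ẽ]
Rule 1: /o/ after nasal /n/ → [õ]
After rule 1: nũdo#mẽnõ
Rule 2: no segment meets the rule's conditions; no change.

[nũdo#mẽnõ]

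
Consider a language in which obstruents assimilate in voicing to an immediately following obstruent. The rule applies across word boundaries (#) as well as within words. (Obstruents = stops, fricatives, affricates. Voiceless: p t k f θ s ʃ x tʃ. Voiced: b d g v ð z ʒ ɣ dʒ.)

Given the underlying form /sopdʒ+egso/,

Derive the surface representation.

/p/ before /dʒ/ (voiced) → [b]
/g/ before /s/ (voiceless) → [k]

[sobdʒ+ekso]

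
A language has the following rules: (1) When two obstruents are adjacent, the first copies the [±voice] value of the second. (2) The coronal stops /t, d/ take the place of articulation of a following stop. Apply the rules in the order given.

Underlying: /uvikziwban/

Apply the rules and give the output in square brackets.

[uvigziwban]

Rule 1: /k/ before /z/ (voiced) → [g]
After rule 1: uvigziwban
Rule 2: no segment meets the rule's conditions; no change.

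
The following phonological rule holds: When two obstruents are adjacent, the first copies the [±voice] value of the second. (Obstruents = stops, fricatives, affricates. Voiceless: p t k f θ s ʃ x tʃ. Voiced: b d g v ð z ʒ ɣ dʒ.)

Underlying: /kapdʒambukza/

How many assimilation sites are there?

2

/p/ before /dʒ/ (voiced) → [b]
/k/ before /z/ (voiced) → [g]
2 segments change.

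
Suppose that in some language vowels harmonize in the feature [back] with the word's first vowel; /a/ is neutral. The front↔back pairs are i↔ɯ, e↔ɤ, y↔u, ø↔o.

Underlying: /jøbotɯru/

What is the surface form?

/o/ harmonizes with /ø/ ([-back]) → [ø]
/ɯ/ harmonizes with /ø/ ([-back]) → [i]
/u/ harmonizes with /ø/ ([-back]) → [y]

[jøbøtiry]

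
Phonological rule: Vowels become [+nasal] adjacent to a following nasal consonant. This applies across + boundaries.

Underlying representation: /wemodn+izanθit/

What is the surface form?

/e/ before nasal /m/ → [ẽ]
/a/ before nasal /n/ → [ã]

[wẽmodn+izãnθit]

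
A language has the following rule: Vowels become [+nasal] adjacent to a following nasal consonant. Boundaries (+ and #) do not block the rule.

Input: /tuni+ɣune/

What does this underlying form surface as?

/u/ before nasal /n/ → [ũ]
/u/ before nasal /n/ → [ũ]

[tũni+ɣũne]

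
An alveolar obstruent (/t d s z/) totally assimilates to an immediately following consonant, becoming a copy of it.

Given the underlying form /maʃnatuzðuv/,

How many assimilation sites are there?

1

/z/ before /ð/ → [ð] (total assimilation)
1 segment changes.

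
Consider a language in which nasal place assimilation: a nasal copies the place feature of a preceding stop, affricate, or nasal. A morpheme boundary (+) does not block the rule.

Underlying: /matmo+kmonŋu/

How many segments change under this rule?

/m/ after /t/ (alveolar) → [n]
/m/ after /k/ (velar) → [ŋ]
/ŋ/ after /n/ (alveolar) → [n]
3 segments change.

3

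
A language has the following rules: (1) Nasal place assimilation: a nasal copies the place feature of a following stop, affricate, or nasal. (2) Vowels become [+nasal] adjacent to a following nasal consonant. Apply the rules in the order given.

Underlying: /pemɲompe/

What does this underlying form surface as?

Rule 1: /m/ before /ɲ/ (palatal) → [ɲ]
After rule 1: peɲɲompe
Rule 2: /e/ before nasal /ɲ/ → [ẽ]
Rule 2: /o/ before nasal /m/ → [õ]

[pẽɲɲõmpe]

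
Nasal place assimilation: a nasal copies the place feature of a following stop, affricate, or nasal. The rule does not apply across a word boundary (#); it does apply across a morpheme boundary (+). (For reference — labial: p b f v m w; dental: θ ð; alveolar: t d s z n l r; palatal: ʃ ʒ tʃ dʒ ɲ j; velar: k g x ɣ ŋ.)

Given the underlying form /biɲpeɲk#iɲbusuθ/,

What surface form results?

/ɲ/ before /p/ (labial) → [m]
/ɲ/ before /k/ (velar) → [ŋ]
/ɲ/ before /b/ (labial) → [m]

[bimpeŋk#imbusuθ]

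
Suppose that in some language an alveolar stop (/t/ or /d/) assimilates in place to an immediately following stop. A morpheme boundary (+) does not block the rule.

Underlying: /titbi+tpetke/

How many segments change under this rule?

3

/t/ before /b/ (labial) → [p]
/t/ before /p/ (labial) → [p]
/t/ before /k/ (velar) → [k]
3 segments change.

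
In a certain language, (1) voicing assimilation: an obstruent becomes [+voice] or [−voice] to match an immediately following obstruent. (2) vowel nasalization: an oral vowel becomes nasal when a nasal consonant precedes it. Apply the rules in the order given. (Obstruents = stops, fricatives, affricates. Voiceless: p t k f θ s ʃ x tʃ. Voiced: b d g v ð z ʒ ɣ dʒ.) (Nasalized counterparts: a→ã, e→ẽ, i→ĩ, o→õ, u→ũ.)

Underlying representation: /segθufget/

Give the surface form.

Rule 1: /g/ before /θ/ (voiceless) → [k]
Rule 1: /f/ before /g/ (voiced) → [v]
After rule 1: sekθuvget
Rule 2: no segment meets the rule's conditions; no change.

[sekθuvget]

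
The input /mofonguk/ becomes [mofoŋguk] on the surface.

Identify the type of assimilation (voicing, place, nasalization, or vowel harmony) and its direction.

/n/→[ŋ].
Each target copies a feature from the following segment, so the direction is regressive.

place assimilation, regressive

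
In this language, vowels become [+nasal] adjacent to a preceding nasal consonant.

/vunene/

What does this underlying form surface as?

[vunẽnẽ]

/e/ after nasal /n/ → [ẽ]
/e/ after nasal /n/ → [ẽ]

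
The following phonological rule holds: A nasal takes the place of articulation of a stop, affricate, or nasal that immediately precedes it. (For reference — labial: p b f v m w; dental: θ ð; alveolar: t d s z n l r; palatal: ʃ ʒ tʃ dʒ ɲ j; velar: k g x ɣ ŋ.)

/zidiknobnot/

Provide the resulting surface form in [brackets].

/n/ after /k/ (velar) → [ŋ]
/n/ after /b/ (labial) → [m]

[zidikŋobmot]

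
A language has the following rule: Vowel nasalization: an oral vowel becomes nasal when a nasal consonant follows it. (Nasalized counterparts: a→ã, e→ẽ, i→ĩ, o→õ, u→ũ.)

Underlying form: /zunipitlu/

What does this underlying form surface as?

[zũnipitlu]

/u/ before nasal /n/ → [ũ]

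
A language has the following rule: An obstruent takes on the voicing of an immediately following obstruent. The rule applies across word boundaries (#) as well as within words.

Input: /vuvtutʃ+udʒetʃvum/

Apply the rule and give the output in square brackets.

/v/ before /t/ (voiceless) → [f]
/tʃ/ before /v/ (voiced) → [dʒ]

[vuftutʃ+udʒedʒvum]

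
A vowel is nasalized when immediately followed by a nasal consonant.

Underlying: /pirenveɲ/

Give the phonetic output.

/e/ before nasal /n/ → [ẽ]
/e/ before nasal /ɲ/ → [ẽ]

[pirẽnvẽɲ]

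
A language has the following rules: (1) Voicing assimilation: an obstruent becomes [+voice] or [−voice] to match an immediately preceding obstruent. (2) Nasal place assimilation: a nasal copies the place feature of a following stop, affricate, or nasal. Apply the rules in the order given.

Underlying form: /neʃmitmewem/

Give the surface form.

Rule 1: no segment meets the rule's conditions; no change.
After rule 1: neʃmitmewem
Rule 2: no segment meets the rule's conditions; no change.

[neʃmitmewem]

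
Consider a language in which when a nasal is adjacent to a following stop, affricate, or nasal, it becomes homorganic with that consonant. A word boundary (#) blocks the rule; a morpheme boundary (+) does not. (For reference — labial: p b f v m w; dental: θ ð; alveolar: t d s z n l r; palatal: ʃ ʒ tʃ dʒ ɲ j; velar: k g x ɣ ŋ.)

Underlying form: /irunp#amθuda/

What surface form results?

[irump#amθuda]

/n/ before /p/ (labial) → [m]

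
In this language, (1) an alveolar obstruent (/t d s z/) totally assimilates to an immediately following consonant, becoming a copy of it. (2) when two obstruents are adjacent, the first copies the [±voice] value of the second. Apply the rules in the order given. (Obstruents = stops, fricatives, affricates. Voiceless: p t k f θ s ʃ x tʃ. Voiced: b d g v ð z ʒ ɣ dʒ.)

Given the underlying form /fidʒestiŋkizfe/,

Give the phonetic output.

Rule 1: /s/ before /t/ → [t] (total assimilation)
Rule 1: /z/ before /f/ → [f] (total assimilation)
After rule 1: fidʒettiŋkiffe
Rule 2: no segment meets the rule's conditions; no change.

[fidʒettiŋkiffe]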